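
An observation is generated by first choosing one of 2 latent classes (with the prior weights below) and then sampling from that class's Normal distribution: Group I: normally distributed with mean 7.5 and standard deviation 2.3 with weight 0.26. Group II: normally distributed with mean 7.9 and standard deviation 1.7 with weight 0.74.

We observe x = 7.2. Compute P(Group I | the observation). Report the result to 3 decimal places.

Posterior ∝ prior × likelihood, so P(k | x) ∝ w_k f_k(x); normalise over all components.
Normal densities:
  p_I = (1/(2.3·√(2π)))·exp(−(7.2−7.5)²/(2·2.3²)) = 0.173453·exp(-0.00851) = 0.171984
  p_II = (1/(1.7·√(2π)))·exp(−(7.2−7.9)²/(2·1.7²)) = 0.234672·exp(-0.08478) = 0.215598
Weight by the priors:
  w_I·p_I = 0.26 × 0.171984 = 0.0447158
  w_II·p_II = 0.74 × 0.215598 = 0.159542
Sum: 0.0447158 + 0.159542 = 0.204258
P(Group I | data) ≈ 0.219

0.219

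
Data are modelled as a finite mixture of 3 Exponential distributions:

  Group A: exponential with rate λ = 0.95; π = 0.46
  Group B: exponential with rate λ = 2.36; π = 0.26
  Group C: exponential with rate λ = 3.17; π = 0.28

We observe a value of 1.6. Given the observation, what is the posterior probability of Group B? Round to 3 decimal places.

0.122

The responsibility of component k is w_k f_k(x) divided by Σ_j w_j f_j(x).
Evaluate each component's likelihood at the observed value:
  p_A = 0.207776
  p_B = 0.0540774
  p_C = 0.0198755
Multiply by the mixture weights:
  w_A·p_A = 0.46 × 0.207776 = 0.0955771
  w_B·p_B = 0.26 × 0.0540774 = 0.0140601
  w_C·p_C = 0.28 × 0.0198755 = 0.00556513
Denominator: 0.0955771 + 0.0140601 + 0.00556513 = 0.115202
So the posterior for Group B is 0.0140601 / 0.115202 ≈ 0.122.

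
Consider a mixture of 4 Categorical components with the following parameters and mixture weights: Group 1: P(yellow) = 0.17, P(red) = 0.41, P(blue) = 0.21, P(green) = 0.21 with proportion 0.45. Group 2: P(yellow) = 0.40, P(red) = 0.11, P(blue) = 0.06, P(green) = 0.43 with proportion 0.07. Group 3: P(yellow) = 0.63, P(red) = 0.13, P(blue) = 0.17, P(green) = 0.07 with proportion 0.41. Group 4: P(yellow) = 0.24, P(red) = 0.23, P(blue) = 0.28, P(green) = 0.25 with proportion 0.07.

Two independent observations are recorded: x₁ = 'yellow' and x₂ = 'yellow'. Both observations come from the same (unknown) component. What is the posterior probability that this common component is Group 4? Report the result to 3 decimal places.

0.021

P(component k | x) = π_k·f_k(x) / marginal(x), where marginal(x) = Σ_j π_j·f_j(x).
Since both observations come from the same component, the likelihood for component k is f_k(x₁)·f_k(x₂).
  f_1 = [P(yellow | comp) = 0.17] × [0.17] = 0.0289
  f_2 = [P(yellow | comp) = 0.40] × [0.4] = 0.16
  f_3 = [P(yellow | comp) = 0.63] × [0.63] = 0.3969
  f_4 = [P(yellow | comp) = 0.24] × [0.24] = 0.0576
Weight by the priors:
  π_1·f_1 = 0.45 × 0.0289 = 0.013005
  π_2·f_2 = 0.07 × 0.16 = 0.0112
  π_3·f_3 = 0.41 × 0.3969 = 0.162729
  π_4·f_4 = 0.07 × 0.0576 = 0.004032
Normaliser: 0.013005 + 0.0112 + 0.162729 + 0.004032 = 0.190966
Responsibility of Group 4: 0.004032 / 0.190966 ≈ 0.021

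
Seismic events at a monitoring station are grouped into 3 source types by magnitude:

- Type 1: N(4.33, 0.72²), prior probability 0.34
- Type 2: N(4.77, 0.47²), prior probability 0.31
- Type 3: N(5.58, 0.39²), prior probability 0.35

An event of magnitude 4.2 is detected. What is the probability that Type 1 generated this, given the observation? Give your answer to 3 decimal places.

Posterior ∝ prior × likelihood, so P(k | x) ∝ w_k f_k(x); normalise over all components.
Normal densities:
  p_1 = 0.545128
  p_2 = 0.406848
  p_3 = 0.00195437
Unnormalised posteriors:
  w_1·p_1 = 0.34 × 0.545128 = 0.185344
  w_2·p_2 = 0.31 × 0.406848 = 0.126123
  w_3·p_3 = 0.35 × 0.00195437 = 0.000684031
Normaliser: 0.185344 + 0.126123 + 0.000684031 = 0.31215
So the posterior for Type 1 is 0.185344 / 0.31215 ≈ 0.594.

0.594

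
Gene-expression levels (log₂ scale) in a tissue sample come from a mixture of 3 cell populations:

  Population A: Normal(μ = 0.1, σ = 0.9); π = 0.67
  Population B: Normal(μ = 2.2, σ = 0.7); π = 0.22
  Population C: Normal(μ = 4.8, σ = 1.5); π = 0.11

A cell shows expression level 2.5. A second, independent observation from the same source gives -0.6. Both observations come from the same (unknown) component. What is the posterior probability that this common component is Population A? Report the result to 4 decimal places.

0.9909

The responsibility of component k is P(Z=k) f_k(x) divided by Σ_j P(Z=j) f_j(x).
Since both observations come from the same component, the likelihood for component k is f_k(x₁)·f_k(x₂).
  p_A = [(1/(0.9·√(2π)))·exp(−(2.5−0.1)²/(2·0.9²)) = 0.443269·exp(-3.55556) = 0.0126622] × [0.327572] = 0.00414779
  p_B = [(1/(0.7·√(2π)))·exp(−(2.5−2.2)²/(2·0.7²)) = 0.569918·exp(-0.09184) = 0.51991] × [0.000191186] = 9.93995e-05
  p_C = [(1/(1.5·√(2π)))·exp(−(2.5−4.8)²/(2·1.5²)) = 0.265962·exp(-1.17556) = 0.0820883] × [0.000407935] = 3.34867e-05
Weight by the priors:
  P(Z=A)·p_A = 0.67 × 0.00414779 = 0.00277902
  P(Z=B)·p_B = 0.22 × 9.93995e-05 = 2.18679e-05
  P(Z=C)·p_C = 0.11 × 3.34867e-05 = 3.68353e-06
Sum: 0.00277902 + 2.18679e-05 + 3.68353e-06 = 0.00280457
So the posterior for Population A is 0.00277902 / 0.00280457 ≈ 0.9909.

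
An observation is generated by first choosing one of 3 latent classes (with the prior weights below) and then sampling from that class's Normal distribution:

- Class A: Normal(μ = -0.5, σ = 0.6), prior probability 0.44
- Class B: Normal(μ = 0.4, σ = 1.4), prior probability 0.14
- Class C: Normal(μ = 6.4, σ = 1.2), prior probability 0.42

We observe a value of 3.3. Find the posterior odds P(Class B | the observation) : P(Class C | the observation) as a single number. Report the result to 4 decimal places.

Since P(k|x) ∝ P(Z=k) f_k(x), the posterior odds are P(Z=i) f_i(x) / (P(Z=j) f_j(x)).
Normal densities:
  L_A = (1/(0.6·√(2π)))·exp(−(3.3−-0.5)²/(2·0.6²)) = 0.664904·exp(-20.05556) = 1.29641e-09
  L_B = (1/(1.4·√(2π)))·exp(−(3.3−0.4)²/(2·1.4²)) = 0.284959·exp(-2.14541) = 0.033346
  L_C = (1/(1.2·√(2π)))·exp(−(3.3−6.4)²/(2·1.2²)) = 0.332452·exp(-3.33681) = 0.0118188
0.00466843 / 0.00496389 ≈ 0.9405

0.9405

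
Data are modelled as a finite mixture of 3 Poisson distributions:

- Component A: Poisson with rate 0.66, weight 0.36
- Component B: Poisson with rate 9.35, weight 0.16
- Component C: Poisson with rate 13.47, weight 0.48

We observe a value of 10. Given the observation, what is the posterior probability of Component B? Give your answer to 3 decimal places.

Posterior ∝ prior × likelihood, so P(k | x) ∝ π_k f_k(x); normalise over all components.
Component likelihoods at x = 10:
  L_A = 2.23379e-09
  L_B = 0.122377
  L_C = 0.0765537
Unnormalised posteriors:
  π_A·L_A = 0.36 × 2.23379e-09 = 8.04164e-10
  π_B·L_B = 0.16 × 0.122377 = 0.0195803
  π_C·L_C = 0.48 × 0.0765537 = 0.0367458
Marginal: 8.04164e-10 + 0.0195803 + 0.0367458 = 0.0563261
So the posterior for Component B is 0.0195803 / 0.0563261 ≈ 0.348.

0.348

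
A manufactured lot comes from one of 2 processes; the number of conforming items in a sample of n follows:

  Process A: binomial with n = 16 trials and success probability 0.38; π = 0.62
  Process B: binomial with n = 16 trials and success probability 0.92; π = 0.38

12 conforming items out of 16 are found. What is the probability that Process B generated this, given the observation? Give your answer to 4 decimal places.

P(component k | x) = w_k·f_k(x) / marginal(x), where marginal(x) = Σ_j w_j·f_j(x).
Evaluate each component's likelihood at the observed value:
  L_A = C(16,12)·0.38^12·0.62^4 = 1820·9.06574e-06·0.147763 = 0.00243804
  L_B = C(16,12)·0.92^12·0.08^4 = 1820·0.367666·4.096e-05 = 0.0274085
Prior × likelihood for each component:
  w_A·L_A = 0.62 × 0.00243804 = 0.00151159
  w_B·L_B = 0.38 × 0.0274085 = 0.0104152
Denominator: 0.00151159 + 0.0104152 = 0.0119268
So the posterior for Process B is 0.0104152 / 0.0119268 ≈ 0.8733.

0.8733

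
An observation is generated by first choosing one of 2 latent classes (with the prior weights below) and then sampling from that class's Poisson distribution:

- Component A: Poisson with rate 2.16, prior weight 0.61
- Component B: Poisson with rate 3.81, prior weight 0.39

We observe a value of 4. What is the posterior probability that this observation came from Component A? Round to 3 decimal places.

P(component k | x) = w_k·f_k(x) / marginal(x), where marginal(x) = Σ_j w_j·f_j(x).
Component likelihoods at x = 4:
  p_A = e^(−2.16)·2.16^4/4! = 0.104599
  p_B = e^(−3.81)·3.81^4/4! = 0.194458
Weight by the priors:
  w_A·p_A = 0.61 × 0.104599 = 0.0638054
  w_B·p_B = 0.39 × 0.194458 = 0.0758388
Marginal: 0.0638054 + 0.0758388 = 0.139644
So the posterior for Component A is 0.0638054 / 0.139644 ≈ 0.457.

0.457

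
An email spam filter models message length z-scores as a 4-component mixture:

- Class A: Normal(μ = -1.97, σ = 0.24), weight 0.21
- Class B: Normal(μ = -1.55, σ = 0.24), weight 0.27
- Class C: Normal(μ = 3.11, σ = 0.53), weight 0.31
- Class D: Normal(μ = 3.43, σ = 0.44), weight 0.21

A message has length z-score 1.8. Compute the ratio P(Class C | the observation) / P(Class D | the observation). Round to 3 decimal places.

55.177

Only the two components matter; the odds are (P(Z=i) f_i(x)) / (P(Z=j) f_j(x)).
Normal densities:
  f_A = (1/(0.24·√(2π)))·exp(−(1.8−-1.97)²/(2·0.24²)) = 1.662260·exp(-123.37587) = 4.35753e-54
  f_B = (1/(0.24·√(2π)))·exp(−(1.8−-1.55)²/(2·0.24²)) = 1.662260·exp(-97.41753) = 8.1809e-43
  f_C = (1/(0.53·√(2π)))·exp(−(1.8−3.11)²/(2·0.53²)) = 0.752721·exp(-3.05465) = 0.0354828
  f_D = (1/(0.44·√(2π)))·exp(−(1.8−3.43)²/(2·0.44²)) = 0.906687·exp(-6.86183) = 0.000949299
Odds = (0.31/0.21) × (0.0354828/0.000949299) = 1.47619 × 37.3779 ≈ 55.177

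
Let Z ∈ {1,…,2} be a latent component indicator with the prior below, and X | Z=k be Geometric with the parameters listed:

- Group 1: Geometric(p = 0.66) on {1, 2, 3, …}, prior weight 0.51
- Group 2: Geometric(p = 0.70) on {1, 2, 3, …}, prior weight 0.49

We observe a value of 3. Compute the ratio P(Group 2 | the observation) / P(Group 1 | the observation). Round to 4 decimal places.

0.7933

The posterior odds equal the prior odds times the likelihood ratio: (π_i/π_j)·(f_i(x)/f_j(x)).
Geometric probabilities:
  f_1 = 0.66·(1−0.66)^2 = 0.66·0.1156 = 0.076296
  f_2 = 0.70·(1−0.70)^2 = 0.70·0.09 = 0.063
0.03087 / 0.038911 ≈ 0.7933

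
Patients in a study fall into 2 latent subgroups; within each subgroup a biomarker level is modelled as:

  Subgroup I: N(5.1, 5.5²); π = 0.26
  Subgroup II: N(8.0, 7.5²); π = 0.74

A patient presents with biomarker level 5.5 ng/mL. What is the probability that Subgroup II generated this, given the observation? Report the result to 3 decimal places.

By Bayes' theorem, P(k | x) = w_k f_k(x) / Σ_j w_j f_j(x).
Component likelihoods at x = 5.5 ng/mL:
  p_I = 0.0723434
  p_II = 0.0503178
Multiply by the mixture weights:
  w_I·p_I = 0.26 × 0.0723434 = 0.0188093
  w_II·p_II = 0.74 × 0.0503178 = 0.0372351
Sum: 0.0188093 + 0.0372351 = 0.0560444
So the posterior for Subgroup II is 0.0372351 / 0.0560444 ≈ 0.664.

0.664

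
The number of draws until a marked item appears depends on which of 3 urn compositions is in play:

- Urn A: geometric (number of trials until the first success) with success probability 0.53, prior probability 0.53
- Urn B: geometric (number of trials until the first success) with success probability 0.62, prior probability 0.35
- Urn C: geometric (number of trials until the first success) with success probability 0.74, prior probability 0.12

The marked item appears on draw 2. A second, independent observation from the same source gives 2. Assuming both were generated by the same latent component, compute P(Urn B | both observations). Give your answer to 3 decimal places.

0.342

P(component k | x) = π_k·f_k(x) / marginal(x), where marginal(x) = Σ_j π_j·f_j(x).
Since both observations come from the same component, the likelihood for component k is f_k(x₁)·f_k(x₂).
  p_A = [0.53·(1−0.53)^1 = 0.53·0.47 = 0.2491] × [0.2491] = 0.0620508
  p_B = [0.62·(1−0.62)^1 = 0.62·0.38 = 0.2356] × [0.2356] = 0.0555074
  p_C = [0.74·(1−0.74)^1 = 0.74·0.26 = 0.1924] × [0.1924] = 0.0370178
Unnormalised posteriors:
  π_A·p_A = 0.53 × 0.0620508 = 0.0328869
  π_B·p_B = 0.35 × 0.0555074 = 0.0194276
  π_C·p_C = 0.12 × 0.0370178 = 0.00444213
Denominator: 0.0328869 + 0.0194276 + 0.00444213 = 0.0567566
P(Urn B | x₁, x₂) ≈ 0.342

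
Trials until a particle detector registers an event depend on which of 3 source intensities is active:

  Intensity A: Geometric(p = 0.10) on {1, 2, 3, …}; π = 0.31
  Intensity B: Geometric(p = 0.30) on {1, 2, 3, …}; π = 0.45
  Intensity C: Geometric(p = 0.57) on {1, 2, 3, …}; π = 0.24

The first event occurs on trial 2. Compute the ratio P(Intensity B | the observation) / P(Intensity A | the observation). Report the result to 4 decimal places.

Since P(k|x) ∝ π_k f_k(x), the posterior odds are π_i f_i(x) / (π_j f_j(x)).
Component likelihoods at x = 2:
  L_A = 0.09
  L_B = 0.21
  L_C = 0.2451
0.0945 / 0.0279 ≈ 3.3871

3.3871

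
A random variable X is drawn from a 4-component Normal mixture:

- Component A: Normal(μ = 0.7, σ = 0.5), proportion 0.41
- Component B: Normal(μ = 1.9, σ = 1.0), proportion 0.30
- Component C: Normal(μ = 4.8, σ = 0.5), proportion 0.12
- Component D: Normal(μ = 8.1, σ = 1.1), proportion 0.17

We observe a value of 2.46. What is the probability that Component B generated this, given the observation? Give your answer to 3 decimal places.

0.994

By Bayes' theorem, P(k | x) = π_k f_k(x) / Σ_j π_j f_j(x).
Normal densities:
  L_A = (1/(0.5·√(2π)))·exp(−(2.46−0.7)²/(2·0.5²)) = 0.797885·exp(-6.19520) = 0.00162704
  L_B = (1/(1.0·√(2π)))·exp(−(2.46−1.9)²/(2·1.0²)) = 0.398942·exp(-0.15680) = 0.341046
  L_C = (1/(0.5·√(2π)))·exp(−(2.46−4.8)²/(2·0.5²)) = 0.797885·exp(-10.95120) = 1.39925e-05
  L_D = (1/(1.1·√(2π)))·exp(−(2.46−8.1)²/(2·1.1²)) = 0.362675·exp(-13.14446) = 7.09496e-07
Unnormalised posteriors:
  π_A·L_A = 0.41 × 0.00162704 = 0.000667087
  π_B·L_B = 0.30 × 0.341046 = 0.102314
  π_C·L_C = 0.12 × 1.39925e-05 = 1.6791e-06
  π_D·L_D = 0.17 × 7.09496e-07 = 1.20614e-07
Normaliser: 0.000667087 + 0.102314 + 1.6791e-06 + 1.20614e-07 = 0.102983
P(Component B | 2.46) = 0.102314 / 0.102983 ≈ 0.994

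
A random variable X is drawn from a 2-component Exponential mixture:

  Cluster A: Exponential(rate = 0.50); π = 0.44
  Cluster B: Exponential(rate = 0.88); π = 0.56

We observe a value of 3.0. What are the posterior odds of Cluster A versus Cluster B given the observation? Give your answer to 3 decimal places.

1.396

The posterior odds equal the prior odds times the likelihood ratio: (π_i/π_j)·(f_i(x)/f_j(x)).
Evaluate each component's likelihood at the observed value:
  L_A = 0.50·e^(−0.50·3.0) = 0.50·e^(−1.5000) = 0.111565
  L_B = 0.88·e^(−0.88·3.0) = 0.88·e^(−2.6400) = 0.0627979
Posterior odds = (π_A·L_A) / (π_B·L_B) = (0.44·0.111565) / (0.56·0.0627979) = 0.0490886 / 0.0351668 ≈ 1.396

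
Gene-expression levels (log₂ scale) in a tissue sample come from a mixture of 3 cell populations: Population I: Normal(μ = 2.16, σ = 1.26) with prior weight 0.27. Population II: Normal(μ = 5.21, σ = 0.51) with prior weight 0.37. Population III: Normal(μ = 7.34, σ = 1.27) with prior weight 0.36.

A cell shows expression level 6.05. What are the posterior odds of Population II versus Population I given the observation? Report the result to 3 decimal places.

102.396

Only the two components matter; the odds are (π_i f_i(x)) / (π_j f_j(x)).
Evaluate each component's likelihood at the observed value:
  L_I = 0.00269659
  L_II = 0.201494
  L_III = 0.187528
0.0745528 / 0.00072808 ≈ 102.396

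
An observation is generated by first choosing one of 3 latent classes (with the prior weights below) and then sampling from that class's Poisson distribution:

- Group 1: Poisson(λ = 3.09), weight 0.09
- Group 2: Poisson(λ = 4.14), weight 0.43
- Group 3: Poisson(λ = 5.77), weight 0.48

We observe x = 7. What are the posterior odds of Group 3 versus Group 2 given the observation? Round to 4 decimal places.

2.2341

Since P(k|x) ∝ π_k f_k(x), the posterior odds are π_i f_i(x) / (π_j f_j(x)).
Poisson probabilities:
  p_1 = 0.0242834
  p_2 = 0.0658556
  p_3 = 0.131802
Posterior odds = (π_3·p_3) / (π_2·p_2) = (0.48·0.131802) / (0.43·0.0658556) = 0.0632648 / 0.0283179 ≈ 2.2341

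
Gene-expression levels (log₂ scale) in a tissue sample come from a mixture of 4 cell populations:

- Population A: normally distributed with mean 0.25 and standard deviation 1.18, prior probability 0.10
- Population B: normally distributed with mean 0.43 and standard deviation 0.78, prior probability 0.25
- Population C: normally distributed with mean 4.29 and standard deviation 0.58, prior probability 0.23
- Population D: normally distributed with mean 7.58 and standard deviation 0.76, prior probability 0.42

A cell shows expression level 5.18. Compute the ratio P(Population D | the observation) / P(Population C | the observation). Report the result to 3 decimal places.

The posterior odds equal the prior odds times the likelihood ratio: (π_i/π_j)·(f_i(x)/f_j(x)).
Evaluate each component's likelihood at the observed value:
  f_A = 5.47818e-05
  f_B = 4.52809e-09
  f_C = 0.211923
  f_D = 0.00358624
Posterior odds = (π_D·f_D) / (π_C·f_C) = (0.42·0.00358624) / (0.23·0.211923) = 0.00150622 / 0.0487424 ≈ 0.031

0.031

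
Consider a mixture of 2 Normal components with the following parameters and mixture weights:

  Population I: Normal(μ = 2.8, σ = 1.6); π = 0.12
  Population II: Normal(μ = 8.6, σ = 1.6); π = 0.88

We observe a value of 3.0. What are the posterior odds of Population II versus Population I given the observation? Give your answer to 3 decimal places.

The posterior odds equal the prior odds times the likelihood ratio: (w_i/w_j)·(f_i(x)/f_j(x)).
Evaluate each component's likelihood at the observed value:
  p_I = (1/(1.6·√(2π)))·exp(−(3.0−2.8)²/(2·1.6²)) = 0.249339·exp(-0.00781) = 0.247399
  p_II = (1/(1.6·√(2π)))·exp(−(3.0−8.6)²/(2·1.6²)) = 0.249339·exp(-6.12500) = 0.000545427
Odds = (0.88/0.12) × (0.000545427/0.247399) = 7.33333 × 0.00220465 ≈ 0.016

0.016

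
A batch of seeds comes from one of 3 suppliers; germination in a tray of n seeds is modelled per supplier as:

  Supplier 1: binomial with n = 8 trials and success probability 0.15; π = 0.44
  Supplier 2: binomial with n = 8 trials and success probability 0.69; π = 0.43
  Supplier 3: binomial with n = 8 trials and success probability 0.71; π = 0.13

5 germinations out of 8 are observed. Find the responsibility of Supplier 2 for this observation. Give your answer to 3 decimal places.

0.772

By Bayes' theorem, P(k | x) = π_k f_k(x) / Σ_j π_j f_j(x).
Component likelihoods at x = 5 germinations out of 8:
  p_1 = C(8,5)·0.15^5·0.85^3 = 56·7.59375e-05·0.614125 = 0.00261157
  p_2 = C(8,5)·0.69^5·0.31^3 = 56·0.156403·0.029791 = 0.260927
  p_3 = C(8,5)·0.71^5·0.29^3 = 56·0.180423·0.024389 = 0.246419
Weight by the priors:
  π_1·p_1 = 0.44 × 0.00261157 = 0.00114909
  π_2·p_2 = 0.43 × 0.260927 = 0.112198
  π_3·p_3 = 0.13 × 0.246419 = 0.0320344
Sum: 0.00114909 + 0.112198 + 0.0320344 = 0.145382
P(Supplier 2 | 5 germinations out of 8) = 0.112198 / 0.145382 ≈ 0.772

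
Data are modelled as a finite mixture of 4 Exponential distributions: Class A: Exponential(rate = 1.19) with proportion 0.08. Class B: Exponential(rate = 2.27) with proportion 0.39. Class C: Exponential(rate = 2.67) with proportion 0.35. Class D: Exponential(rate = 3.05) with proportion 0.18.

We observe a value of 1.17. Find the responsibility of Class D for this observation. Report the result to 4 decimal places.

Posterior ∝ prior × likelihood, so P(k | x) ∝ w_k f_k(x); normalise over all components.
Exponential densities:
  L_A = 1.19·e^(−1.19·1.17) = 1.19·e^(−1.3923) = 0.295719
  L_B = 2.27·e^(−2.27·1.17) = 2.27·e^(−2.6559) = 0.159435
  L_C = 2.67·e^(−2.67·1.17) = 2.67·e^(−3.1239) = 0.117441
  L_D = 3.05·e^(−3.05·1.17) = 3.05·e^(−3.5685) = 0.0860043
Weight by the priors:
  w_A·L_A = 0.08 × 0.295719 = 0.0236575
  w_B·L_B = 0.39 × 0.159435 = 0.0621796
  w_C·L_C = 0.35 × 0.117441 = 0.0411043
  w_D·L_D = 0.18 × 0.0860043 = 0.0154808
Normaliser: 0.0236575 + 0.0621796 + 0.0411043 + 0.0154808 = 0.142422
P(Class D | data) ≈ 0.1087

0.1087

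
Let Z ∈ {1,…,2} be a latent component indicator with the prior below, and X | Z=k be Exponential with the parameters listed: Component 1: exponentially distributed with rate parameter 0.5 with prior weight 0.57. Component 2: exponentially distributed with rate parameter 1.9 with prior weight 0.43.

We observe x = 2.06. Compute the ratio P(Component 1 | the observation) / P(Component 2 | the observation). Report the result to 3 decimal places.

6.239

The posterior odds equal the prior odds times the likelihood ratio: (P(Z=i)/P(Z=j))·(f_i(x)/f_j(x)).
Component likelihoods at x = 2.06:
  f_1 = 0.178503
  f_2 = 0.0379249
Odds = (0.57/0.43) × (0.178503/0.0379249) = 1.32558 × 4.70676 ≈ 6.239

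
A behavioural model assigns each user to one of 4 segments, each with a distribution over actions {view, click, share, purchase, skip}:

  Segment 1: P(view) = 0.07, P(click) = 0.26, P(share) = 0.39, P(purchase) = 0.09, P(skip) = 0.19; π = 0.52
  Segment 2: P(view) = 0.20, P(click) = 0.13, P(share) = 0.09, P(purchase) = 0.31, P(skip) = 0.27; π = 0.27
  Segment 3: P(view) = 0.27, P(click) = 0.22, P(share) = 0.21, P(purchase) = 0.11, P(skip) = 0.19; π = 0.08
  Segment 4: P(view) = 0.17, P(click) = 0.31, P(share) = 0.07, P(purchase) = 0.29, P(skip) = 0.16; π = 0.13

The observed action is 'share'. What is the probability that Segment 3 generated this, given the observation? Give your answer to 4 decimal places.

By Bayes' theorem, P(k | x) = π_k f_k(x) / Σ_j π_j f_j(x).
Categorical probabilities:
  f_1 = 0.39
  f_2 = 0.09
  f_3 = 0.21
  f_4 = 0.07
Prior × likelihood for each component:
  π_1·f_1 = 0.52 × 0.39 = 0.2028
  π_2·f_2 = 0.27 × 0.09 = 0.0243
  π_3·f_3 = 0.08 × 0.21 = 0.0168
  π_4·f_4 = 0.13 × 0.07 = 0.0091
Evidence: 0.2028 + 0.0243 + 0.0168 + 0.0091 = 0.253
P(Segment 3 | x) ≈ 0.0664

0.0664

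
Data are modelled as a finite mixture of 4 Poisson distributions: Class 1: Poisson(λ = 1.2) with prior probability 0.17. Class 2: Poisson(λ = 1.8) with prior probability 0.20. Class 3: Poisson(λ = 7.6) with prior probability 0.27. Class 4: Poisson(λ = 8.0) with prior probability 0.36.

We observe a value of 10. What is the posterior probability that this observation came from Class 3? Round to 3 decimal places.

0.401

P(component k | x) = P(Z=k)·f_k(x) / marginal(x), where marginal(x) = Σ_j P(Z=j)·f_j(x).
Evaluate each component's likelihood at the observed value:
  p_1 = 5.13921e-07
  p_2 = 1.62642e-05
  p_3 = 0.0886614
  p_4 = 0.0992615
Unnormalised posteriors:
  P(Z=1)·p_1 = 0.17 × 5.13921e-07 = 8.73665e-08
  P(Z=2)·p_2 = 0.20 × 1.62642e-05 = 3.25283e-06
  P(Z=3)·p_3 = 0.27 × 0.0886614 = 0.0239386
  P(Z=4)·p_4 = 0.36 × 0.0992615 = 0.0357342
Denominator: 8.73665e-08 + 3.25283e-06 + 0.0239386 + 0.0357342 = 0.0596761
Responsibility of Class 3: 0.0239386 / 0.0596761 ≈ 0.401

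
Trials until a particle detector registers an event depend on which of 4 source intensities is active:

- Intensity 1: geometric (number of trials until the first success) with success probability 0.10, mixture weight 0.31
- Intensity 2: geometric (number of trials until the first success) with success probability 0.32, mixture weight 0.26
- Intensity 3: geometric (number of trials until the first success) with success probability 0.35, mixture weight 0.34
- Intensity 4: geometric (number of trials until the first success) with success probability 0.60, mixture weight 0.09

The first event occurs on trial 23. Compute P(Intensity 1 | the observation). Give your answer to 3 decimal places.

Posterior ∝ prior × likelihood, so P(k | x) ∝ π_k f_k(x); normalise over all components.
Component likelihoods at x = 23:
  f_1 = 0.10·(1−0.10)^22 = 0.10·0.0984771 = 0.00984771
  f_2 = 0.32·(1−0.32)^22 = 0.32·0.000206631 = 6.6122e-05
  f_3 = 0.35·(1−0.35)^22 = 0.35·7.65762e-05 = 2.68017e-05
  f_4 = 0.60·(1−0.60)^22 = 0.60·1.75922e-09 = 1.05553e-09
Multiply by the mixture weights:
  π_1·f_1 = 0.31 × 0.00984771 = 0.00305279
  π_2·f_2 = 0.26 × 6.6122e-05 = 1.71917e-05
  π_3·f_3 = 0.34 × 2.68017e-05 = 9.11257e-06
  π_4·f_4 = 0.09 × 1.05553e-09 = 9.49978e-11
Denominator: 0.00305279 + 1.71917e-05 + 9.11257e-06 + 9.49978e-11 = 0.00307909
Responsibility of Intensity 1: 0.00305279 / 0.00307909 ≈ 0.991

0.991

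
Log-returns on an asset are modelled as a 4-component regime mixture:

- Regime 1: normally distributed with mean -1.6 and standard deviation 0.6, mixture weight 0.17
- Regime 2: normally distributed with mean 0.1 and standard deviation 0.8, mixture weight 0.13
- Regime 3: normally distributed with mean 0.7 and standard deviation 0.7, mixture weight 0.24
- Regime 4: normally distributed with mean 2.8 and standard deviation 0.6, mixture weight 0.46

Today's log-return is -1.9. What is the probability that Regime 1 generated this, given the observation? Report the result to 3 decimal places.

P(component k | x) = w_k·f_k(x) / marginal(x), where marginal(x) = Σ_j w_j·f_j(x).
Component likelihoods at x = -1.9:
  p_1 = 0.586776
  p_2 = 0.0219104
  p_3 = 0.000575528
  p_4 = 3.15038e-14
Weight by the priors:
  w_1·p_1 = 0.17 × 0.586776 = 0.0997518
  w_2·p_2 = 0.13 × 0.0219104 = 0.00284835
  w_3·p_3 = 0.24 × 0.000575528 = 0.000138127
  w_4·p_4 = 0.46 × 3.15038e-14 = 1.44917e-14
Marginal: 0.0997518 + 0.00284835 + 0.000138127 + 1.44917e-14 = 0.102738
P(Regime 1 | x) ≈ 0.971

0.971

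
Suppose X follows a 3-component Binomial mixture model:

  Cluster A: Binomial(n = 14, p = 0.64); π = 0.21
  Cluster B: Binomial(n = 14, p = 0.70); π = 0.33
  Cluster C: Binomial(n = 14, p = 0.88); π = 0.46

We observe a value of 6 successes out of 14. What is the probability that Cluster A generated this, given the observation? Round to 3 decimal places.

P(component k | x) = P(Z=k)·f_k(x) / marginal(x), where marginal(x) = Σ_j P(Z=j)·f_j(x).
Binomial probabilities:
  f_A = C(14,6)·0.64^6·0.36^8 = 3003·0.0687195·0.000282111 = 0.0582177
  f_B = C(14,6)·0.70^6·0.30^8 = 3003·0.117649·6.561e-05 = 0.02318
  f_C = C(14,6)·0.88^6·0.12^8 = 3003·0.464404·4.29982e-08 = 5.99655e-05
Multiply by the mixture weights:
  P(Z=A)·f_A = 0.21 × 0.0582177 = 0.0122257
  P(Z=B)·f_B = 0.33 × 0.02318 = 0.0076494
  P(Z=C)·f_C = 0.46 × 5.99655e-05 = 2.75841e-05
Marginal: 0.0122257 + 0.0076494 + 2.75841e-05 = 0.0199027
P(Cluster A | x) ≈ 0.614

0.614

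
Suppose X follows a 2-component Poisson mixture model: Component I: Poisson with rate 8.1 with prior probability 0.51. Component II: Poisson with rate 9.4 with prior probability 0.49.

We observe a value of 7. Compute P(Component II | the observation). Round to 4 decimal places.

Posterior ∝ prior × likelihood, so P(k | x) ∝ π_k f_k(x); normalise over all components.
Poisson probabilities:
  f_I = 0.137778
  f_II = 0.106438
Prior × likelihood for each component:
  π_I·f_I = 0.51 × 0.137778 = 0.0702667
  π_II·f_II = 0.49 × 0.106438 = 0.0521546
Marginal: 0.0702667 + 0.0521546 = 0.122421
So the posterior for Component II is 0.0521546 / 0.122421 ≈ 0.4260.

0.4260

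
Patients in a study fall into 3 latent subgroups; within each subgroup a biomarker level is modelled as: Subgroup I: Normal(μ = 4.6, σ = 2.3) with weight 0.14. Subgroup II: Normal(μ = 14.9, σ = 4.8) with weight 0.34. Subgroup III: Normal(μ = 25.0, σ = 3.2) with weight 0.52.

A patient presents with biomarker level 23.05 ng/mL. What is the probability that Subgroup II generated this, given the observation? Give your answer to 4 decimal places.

0.1105

Apply Bayes' rule: the posterior for each component is proportional to its prior times its likelihood at x.
Normal densities:
  f_I = 1.84555e-15
  f_II = 0.019663
  f_III = 0.103544
Multiply by the mixture weights:
  π_I·f_I = 0.14 × 1.84555e-15 = 2.58378e-16
  π_II·f_II = 0.34 × 0.019663 = 0.00668543
  π_III·f_III = 0.52 × 0.103544 = 0.0538429
Normaliser: 2.58378e-16 + 0.00668543 + 0.0538429 = 0.0605283
Responsibility of Subgroup II: 0.00668543 / 0.0605283 ≈ 0.1105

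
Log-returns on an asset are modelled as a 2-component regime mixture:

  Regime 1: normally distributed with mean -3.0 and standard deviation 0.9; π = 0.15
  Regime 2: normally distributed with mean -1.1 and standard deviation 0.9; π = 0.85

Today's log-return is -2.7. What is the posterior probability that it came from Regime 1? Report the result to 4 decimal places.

Posterior ∝ prior × likelihood, so P(k | x) ∝ π_k f_k(x); normalise over all components.
Evaluate each component's likelihood at the observed value:
  f_1 = 0.419315
  f_2 = 0.0912799
Prior × likelihood for each component:
  π_1·f_1 = 0.15 × 0.419315 = 0.0628972
  π_2·f_2 = 0.85 × 0.0912799 = 0.0775879
Normaliser: 0.0628972 + 0.0775879 = 0.140485
P(Regime 1 | data) = 0.0628972 / 0.140485 ≈ 0.4477

0.4477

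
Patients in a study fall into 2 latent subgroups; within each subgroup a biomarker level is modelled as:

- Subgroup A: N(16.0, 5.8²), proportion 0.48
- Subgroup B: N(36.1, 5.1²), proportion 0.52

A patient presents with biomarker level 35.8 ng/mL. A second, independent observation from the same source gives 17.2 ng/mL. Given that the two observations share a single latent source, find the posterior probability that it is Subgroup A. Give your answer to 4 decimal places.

By Bayes' theorem, P(k | x) = w_k f_k(x) / Σ_j w_j f_j(x).
Since both observations come from the same component, the likelihood for component k is f_k(x₁)·f_k(x₂).
  L_A = [(1/(5.8·√(2π)))·exp(−(35.8−16.0)²/(2·5.8²)) = 0.068783·exp(-5.82699) = 0.000202699] × [0.0673266] = 1.3647e-05
  L_B = [(1/(5.1·√(2π)))·exp(−(35.8−36.1)²/(2·5.1²)) = 0.078224·exp(-0.00173) = 0.0780888] × [8.14956e-05] = 6.36389e-06
Prior × likelihood for each component:
  w_A·L_A = 0.48 × 1.3647e-05 = 6.55058e-06
  w_B·L_B = 0.52 × 6.36389e-06 = 3.30922e-06
Sum: 6.55058e-06 + 3.30922e-06 = 9.85981e-06
So the posterior for Subgroup A is 6.55058e-06 / 9.85981e-06 ≈ 0.6644.

0.6644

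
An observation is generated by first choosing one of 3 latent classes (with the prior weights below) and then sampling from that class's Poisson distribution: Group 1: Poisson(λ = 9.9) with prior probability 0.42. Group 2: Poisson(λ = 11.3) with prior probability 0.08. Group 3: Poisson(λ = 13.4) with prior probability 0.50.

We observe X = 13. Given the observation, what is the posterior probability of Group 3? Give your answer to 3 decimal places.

By Bayes' theorem, P(k | x) = π_k f_k(x) / Σ_j π_j f_j(x).
Poisson probabilities:
  L_1 = e^(−9.9)·9.9^13/13! = 0.0707069
  L_2 = e^(−11.3)·11.3^13/13! = 0.0973222
  L_3 = e^(−13.4)·13.4^13/13! = 0.109279
Weight by the priors:
  π_1·L_1 = 0.42 × 0.0707069 = 0.0296969
  π_2·L_2 = 0.08 × 0.0973222 = 0.00778577
  π_3·L_3 = 0.50 × 0.109279 = 0.0546394
Denominator: 0.0296969 + 0.00778577 + 0.0546394 = 0.0921221
Responsibility of Group 3: 0.0546394 / 0.0921221 ≈ 0.593

0.593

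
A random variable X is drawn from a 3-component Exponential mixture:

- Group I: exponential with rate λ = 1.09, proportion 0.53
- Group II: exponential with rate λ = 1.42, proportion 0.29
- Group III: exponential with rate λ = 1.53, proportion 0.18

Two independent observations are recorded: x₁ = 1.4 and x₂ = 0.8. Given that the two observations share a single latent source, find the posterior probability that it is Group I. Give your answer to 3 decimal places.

0.587

The responsibility of component k is π_k f_k(x) divided by Σ_j π_j f_j(x).
Since both observations come from the same component, the likelihood for component k is f_k(x₁)·f_k(x₂).
  f_I = [1.09·e^(−1.09·1.4) = 1.09·e^(−1.5260) = 0.23697] × [0.455745] = 0.107998
  f_II = [1.42·e^(−1.42·1.4) = 1.42·e^(−1.9880) = 0.194496] × [0.455963] = 0.0886831
  f_III = [1.53·e^(−1.53·1.4) = 1.53·e^(−2.1420) = 0.179652] × [0.449899] = 0.0808254
Prior × likelihood for each component:
  π_I·f_I = 0.53 × 0.107998 = 0.0572388
  π_II·f_II = 0.29 × 0.0886831 = 0.0257181
  π_III·f_III = 0.18 × 0.0808254 = 0.0145486
Sum: 0.0572388 + 0.0257181 + 0.0145486 = 0.0975055
So the posterior for Group I is 0.0572388 / 0.0975055 ≈ 0.587.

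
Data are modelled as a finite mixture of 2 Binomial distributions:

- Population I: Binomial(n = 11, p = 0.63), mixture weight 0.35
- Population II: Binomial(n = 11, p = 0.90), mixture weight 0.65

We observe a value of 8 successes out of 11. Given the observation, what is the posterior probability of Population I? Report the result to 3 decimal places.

0.611

The responsibility of component k is π_k f_k(x) divided by Σ_j π_j f_j(x).
Evaluate each component's likelihood at the observed value:
  f_I = C(11,8)·0.63^8·0.37^3 = 165·0.0248156·0.050653 = 0.207402
  f_II = C(11,8)·0.90^8·0.10^3 = 165·0.430467·0.001 = 0.0710271
Weight by the priors:
  π_I·f_I = 0.35 × 0.207402 = 0.0725908
  π_II·f_II = 0.65 × 0.0710271 = 0.0461676
Denominator: 0.0725908 + 0.0461676 = 0.118758
So the posterior for Population I is 0.0725908 / 0.118758 ≈ 0.611.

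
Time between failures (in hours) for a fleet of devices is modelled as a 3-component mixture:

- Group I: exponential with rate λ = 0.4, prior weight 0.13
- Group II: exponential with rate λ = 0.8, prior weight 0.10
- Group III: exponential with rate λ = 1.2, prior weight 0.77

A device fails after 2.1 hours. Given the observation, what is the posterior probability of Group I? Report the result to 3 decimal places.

0.201

By Bayes' theorem, P(k | x) = π_k f_k(x) / Σ_j π_j f_j(x).
Component likelihoods at x = 2.1 hours:
  f_I = 0.4·e^(−0.4·2.1) = 0.4·e^(−0.8400) = 0.172684
  f_II = 0.8·e^(−0.8·2.1) = 0.8·e^(−1.6800) = 0.149099
  f_III = 1.2·e^(−1.2·2.1) = 1.2·e^(−2.5200) = 0.0965515
Prior × likelihood for each component:
  π_I·f_I = 0.13 × 0.172684 = 0.0224489
  π_II·f_II = 0.10 × 0.149099 = 0.0149099
  π_III·f_III = 0.77 × 0.0965515 = 0.0743447
Sum: 0.0224489 + 0.0149099 + 0.0743447 = 0.111704
P(Group I | data) = 0.0224489 / 0.111704 ≈ 0.201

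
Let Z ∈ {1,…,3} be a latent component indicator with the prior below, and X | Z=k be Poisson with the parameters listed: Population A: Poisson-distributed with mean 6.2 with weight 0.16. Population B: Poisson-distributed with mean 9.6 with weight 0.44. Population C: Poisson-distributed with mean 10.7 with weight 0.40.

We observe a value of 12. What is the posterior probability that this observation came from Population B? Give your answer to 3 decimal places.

By Bayes' theorem, P(k | x) = π_k f_k(x) / Σ_j π_j f_j(x).
Evaluate each component's likelihood at the observed value:
  f_A = e^(−6.2)·6.2^12/12! = 0.013669
  f_B = e^(−9.6)·9.6^12/12! = 0.0866345
  f_C = e^(−10.7)·10.7^12/12! = 0.106003
Prior × likelihood for each component:
  π_A·f_A = 0.16 × 0.013669 = 0.00218704
  π_B·f_B = 0.44 × 0.0866345 = 0.0381192
  π_C·f_C = 0.40 × 0.106003 = 0.0424011
Normaliser: 0.00218704 + 0.0381192 + 0.0424011 = 0.0827073
P(Population B | 12) = 0.0381192 / 0.0827073 ≈ 0.461

0.461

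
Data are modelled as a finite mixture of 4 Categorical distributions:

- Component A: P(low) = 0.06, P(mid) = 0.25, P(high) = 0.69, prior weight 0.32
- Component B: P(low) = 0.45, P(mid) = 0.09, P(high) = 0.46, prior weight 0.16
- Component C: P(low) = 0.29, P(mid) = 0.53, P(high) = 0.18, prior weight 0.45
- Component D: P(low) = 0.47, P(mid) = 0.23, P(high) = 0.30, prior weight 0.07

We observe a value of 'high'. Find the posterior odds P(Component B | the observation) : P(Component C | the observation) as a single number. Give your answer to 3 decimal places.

0.909

The posterior odds equal the prior odds times the likelihood ratio: (P(Z=i)/P(Z=j))·(f_i(x)/f_j(x)).
Categorical probabilities:
  p_A = P(high | comp) = 0.69
  p_B = P(high | comp) = 0.46
  p_C = P(high | comp) = 0.18
  p_D = P(high | comp) = 0.30
0.0736 / 0.081 ≈ 0.909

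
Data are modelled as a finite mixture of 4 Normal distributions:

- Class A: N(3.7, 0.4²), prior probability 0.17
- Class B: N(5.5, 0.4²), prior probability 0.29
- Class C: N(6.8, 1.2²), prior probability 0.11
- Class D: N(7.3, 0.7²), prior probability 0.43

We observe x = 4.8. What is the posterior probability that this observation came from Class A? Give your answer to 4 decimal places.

Posterior ∝ prior × likelihood, so P(k | x) ∝ π_k f_k(x); normalise over all components.
Component likelihoods at x = 4.8:
  f_A = (1/(0.4·√(2π)))·exp(−(4.8−3.7)²/(2·0.4²)) = 0.997356·exp(-3.78125) = 0.0227339
  f_B = (1/(0.4·√(2π)))·exp(−(4.8−5.5)²/(2·0.4²)) = 0.997356·exp(-1.53125) = 0.215693
  f_C = (1/(1.2·√(2π)))·exp(−(4.8−6.8)²/(2·1.2²)) = 0.332452·exp(-1.38889) = 0.0828976
  f_D = (1/(0.7·√(2π)))·exp(−(4.8−7.3)²/(2·0.7²)) = 0.569918·exp(-6.37755) = 0.000968449
Unnormalised posteriors:
  π_A·f_A = 0.17 × 0.0227339 = 0.00386476
  π_B·f_B = 0.29 × 0.215693 = 0.0625511
  π_C·f_C = 0.11 × 0.0828976 = 0.00911874
  π_D·f_D = 0.43 × 0.000968449 = 0.000416433
Marginal: 0.00386476 + 0.0625511 + 0.00911874 + 0.000416433 = 0.075951
P(Class A | data) = 0.00386476 / 0.075951 ≈ 0.0509

0.0509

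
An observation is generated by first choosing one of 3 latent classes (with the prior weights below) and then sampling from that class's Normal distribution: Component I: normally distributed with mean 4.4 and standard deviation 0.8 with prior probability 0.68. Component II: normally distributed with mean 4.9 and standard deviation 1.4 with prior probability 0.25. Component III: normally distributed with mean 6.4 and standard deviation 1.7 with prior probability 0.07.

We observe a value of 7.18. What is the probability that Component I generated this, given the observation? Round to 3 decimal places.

The responsibility of component k is π_k f_k(x) divided by Σ_j π_j f_j(x).
Component likelihoods at x = 7.18:
  f_I = (1/(0.8·√(2π)))·exp(−(7.18−4.4)²/(2·0.8²)) = 0.498678·exp(-6.03781) = 0.00119023
  f_II = (1/(1.4·√(2π)))·exp(−(7.18−4.9)²/(2·1.4²)) = 0.284959·exp(-1.32612) = 0.0756579
  f_III = (1/(1.7·√(2π)))·exp(−(7.18−6.4)²/(2·1.7²)) = 0.234672·exp(-0.10526) = 0.211226
Prior × likelihood for each component:
  π_I·f_I = 0.68 × 0.00119023 = 0.000809357
  π_II·f_II = 0.25 × 0.0756579 = 0.0189145
  π_III·f_III = 0.07 × 0.211226 = 0.0147858
Denominator: 0.000809357 + 0.0189145 + 0.0147858 = 0.0345097
So the posterior for Component I is 0.000809357 / 0.0345097 ≈ 0.023.

0.023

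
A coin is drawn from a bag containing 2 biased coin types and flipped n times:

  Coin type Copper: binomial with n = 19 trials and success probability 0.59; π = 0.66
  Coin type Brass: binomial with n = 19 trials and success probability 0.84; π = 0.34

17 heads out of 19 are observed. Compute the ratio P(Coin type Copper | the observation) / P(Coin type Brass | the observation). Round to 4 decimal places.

0.0314

Since P(k|x) ∝ π_k f_k(x), the posterior odds are π_i f_i(x) / (π_j f_j(x)).
Evaluate each component's likelihood at the observed value:
  p_Copper = C(19,17)·0.59^17·0.41^2 = 171·0.000127199·0.1681 = 0.00365635
  p_Brass = C(19,17)·0.84^17·0.16^2 = 171·0.0516117·0.0256 = 0.225935
0.00241319 / 0.076818 ≈ 0.0314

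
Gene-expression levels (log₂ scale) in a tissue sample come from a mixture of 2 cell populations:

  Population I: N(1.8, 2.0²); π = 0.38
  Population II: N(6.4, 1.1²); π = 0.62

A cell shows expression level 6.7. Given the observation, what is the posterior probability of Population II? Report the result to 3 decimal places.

The responsibility of component k is π_k f_k(x) divided by Σ_j π_j f_j(x).
Evaluate each component's likelihood at the observed value:
  f_I = (1/(2.0·√(2π)))·exp(−(6.7−1.8)²/(2·2.0²)) = 0.199471·exp(-3.00125) = 0.00991868
  f_II = (1/(1.1·√(2π)))·exp(−(6.7−6.4)²/(2·1.1²)) = 0.362675·exp(-0.03719) = 0.349435
Weight by the priors:
  π_I·f_I = 0.38 × 0.00991868 = 0.0037691
  π_II·f_II = 0.62 × 0.349435 = 0.216649
Denominator: 0.0037691 + 0.216649 = 0.220419
So the posterior for Population II is 0.216649 / 0.220419 ≈ 0.983.

0.983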